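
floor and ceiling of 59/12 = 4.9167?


59/12 = 4.9167
floor = 4
ceil = 5

floor = 4, ceil = 5


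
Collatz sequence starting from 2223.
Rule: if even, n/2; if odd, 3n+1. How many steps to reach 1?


2223 → 6670 → 3335 → 10006 → 5003 → 15010 → 7505 → 22516 → 11258 → 5629 → 16888 → 8444 → 4222 → 2111 → 6334 → 3167 → 9502 → 4751 → 14254 → 7127 → 21382 → 10691 → 32074 → 16037 → 48112 → 24056 → 12028 → 6014 → 3007 → 9022 → 4511 → 13534 → 6767 → 20302 → 10151 → 30454 → 15227 → 45682 → 22841 → 68524 → 34262 → 17131 → 51394 → 25697 → 77092 → 38546 → 19273 → 57820 → 28910 → 14455 → 43366 → 21683 → 65050 → 32525 → 97576 → 48788 → 24394 → 12197 → 36592 → 18296 → 9148 → 4574 → 2287 → 6862 → 3431 → 10294 → 5147 → 15442 → 7721 → 23164 → 11582 → 5791 → 17374 → 8687 → 26062 → 13031 → 39094 → 19547 → 58642 → 29321 → 87964 → 43982 → 21991 → 65974 → 32987 → 98962 → 49481 → 148444 → 74222 → 37111 → 111334 → 55667 → 167002 → 83501 → 250504 → 125252 → 62626 → 31313 → 93940 → 46970 → 23485 → 70456 → 35228 → 17614 → 8807 → 26422 → 13211 → 39634 → 19817 → 59452 → 29726 → 14863 → 44590 → 22295 → 66886 → 33443 → 100330 → 50165 → 150496 → 75248 → 37624 → 18812 → 9406 → 4703 → 14110 → 7055 → 21166 → 10583 → 31750 → 15875 → 47626 → 23813 → 71440 → 35720 → 17860 → 8930 → 4465 → 13396 → 6698 → 3349 → 10048 → 5024 → 2512 → 1256 → 628 → 314 → 157 → 472 → 236 → 118 → 59 → 178 → 89 → 268 → 134 → 67 → 202 → 101 → 304 → 152 → 76 → 38 → 19 → 58 → 29 → 88 → 44 → 22 → 11 → 34 → 17 → 52 → 26 → 13 → 40 → 20 → 10 → 5 → 16 → 8 → 4 → 2 → 1
Total steps = 182

182 steps


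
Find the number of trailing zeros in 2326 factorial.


floor(2326/5) = 465
floor(2326/25) = 93
floor(2326/125) = 18
floor(2326/625) = 3
Total = 579

579 trailing zeros


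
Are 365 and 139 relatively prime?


Euclidean algorithm:
365 = 2 * 139 + 87
139 = 1 * 87 + 52
87 = 1 * 52 + 35
52 = 1 * 35 + 17
35 = 2 * 17 + 1
17 = 17 * 1 + 0
GCD(365, 139) = 1

Yes, coprime (GCD = 1)


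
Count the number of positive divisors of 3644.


3644 = 2^2 × 911^1
d(3644) = (2+1) × (1+1) = 6

6 divisors


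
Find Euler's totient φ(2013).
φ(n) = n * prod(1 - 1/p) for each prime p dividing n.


2013 = 3 × 11 × 61
Prime factors: 3, 11, 61
φ(2013) = 2013 × (1-1/3) × (1-1/11) × (1-1/61)
= 2013 × 2/3 × 10/11 × 60/61 = 1200

φ(2013) = 1200


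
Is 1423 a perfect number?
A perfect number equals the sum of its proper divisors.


Proper divisors of 1423: 1
Sum = 1 = 1

No, 1423 is not perfect (1 ≠ 1423)


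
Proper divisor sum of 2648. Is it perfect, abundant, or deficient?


Proper divisors: 1, 2, 4, 8, 331, 662, 1324
Sum = 1 + 2 + 4 + 8 + 331 + 662 + 1324 = 2332
2332 < 2648 → deficient

s(2648) = 2332 (deficient)


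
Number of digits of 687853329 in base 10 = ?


687853329 has 9 digits in base 10
floor(log10(687853329)) + 1 = floor(8.8375) + 1 = 9

9 digits (base 10)


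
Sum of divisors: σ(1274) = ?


Divisors of 1274: 1, 2, 7, 13, 14, 26, 49, 91, 98, 182, 637, 1274
Sum = 1 + 2 + 7 + 13 + 14 + 26 + 49 + 91 + 98 + 182 + 637 + 1274 = 2394

σ(1274) = 2394


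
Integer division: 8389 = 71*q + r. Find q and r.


8389 = 71 * 118 + 11
Check: 8378 + 11 = 8389

q = 118, r = 11


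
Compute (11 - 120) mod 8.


11 - 120 = -109
-109 mod 8 = 3


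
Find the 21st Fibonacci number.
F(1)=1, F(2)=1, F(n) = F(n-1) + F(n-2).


Sequence: 1, 1, 2, 3, 5, 8, 13, 21, 34, 55, 89, 144, 233, 377, 610, 987, 1597, 2584, 4181, 6765, 10946
F(21) = 10946


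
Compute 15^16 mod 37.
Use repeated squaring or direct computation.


15^1 mod 37 = 15
15^2 mod 37 = 3
15^3 mod 37 = 8
15^4 mod 37 = 9
15^5 mod 37 = 24
15^6 mod 37 = 27
15^7 mod 37 = 35
15^8 mod 37 = 7
15^9 mod 37 = 31
15^10 mod 37 = 21
15^11 mod 37 = 19
15^12 mod 37 = 26
15^13 mod 37 = 20
15^14 mod 37 = 4
15^15 mod 37 = 23
15^16 mod 37 = 12


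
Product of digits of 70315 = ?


7 × 0 × 3 × 1 × 5 = 0


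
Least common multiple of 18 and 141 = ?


GCD(18, 141) = 3
LCM = 18*141/3 = 2538/3 = 846

LCM = 846


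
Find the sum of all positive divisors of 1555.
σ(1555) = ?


Divisors of 1555: 1, 5, 311, 1555
Sum = 1 + 5 + 311 + 1555 = 1872

σ(1555) = 1872


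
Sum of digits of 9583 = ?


9 + 5 + 8 + 3 = 25


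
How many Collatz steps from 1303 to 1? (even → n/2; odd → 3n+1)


1303 → 3910 → 1955 → 5866 → 2933 → 8800 → 4400 → 2200 → 1100 → 550 → 275 → 826 → 413 → 1240 → 620 → 310 → 155 → 466 → 233 → 700 → 350 → 175 → 526 → 263 → 790 → 395 → 1186 → 593 → 1780 → 890 → 445 → 1336 → 668 → 334 → 167 → 502 → 251 → 754 → 377 → 1132 → 566 → 283 → 850 → 425 → 1276 → 638 → 319 → 958 → 479 → 1438 → 719 → 2158 → 1079 → 3238 → 1619 → 4858 → 2429 → 7288 → 3644 → 1822 → 911 → 2734 → 1367 → 4102 → 2051 → 6154 → 3077 → 9232 → 4616 → 2308 → 1154 → 577 → 1732 → 866 → 433 → 1300 → 650 → 325 → 976 → 488 → 244 → 122 → 61 → 184 → 92 → 46 → 23 → 70 → 35 → 106 → 53 → 160 → 80 → 40 → 20 → 10 → 5 → 16 → 8 → 4 → 2 → 1
Total steps = 101

101 steps


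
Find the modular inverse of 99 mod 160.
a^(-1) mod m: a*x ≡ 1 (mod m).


Use the extended Euclidean algorithm on (160, 99); each row r = 160*s + 99*t:
r=160, s=1, t=0
r=99, s=0, t=1
q=1: r=61, s=1, t=-1   [160*(1) + 99*(-1) = 61]
q=1: r=38, s=-1, t=2   [160*(-1) + 99*(2) = 38]
q=1: r=23, s=2, t=-3   [160*(2) + 99*(-3) = 23]
q=1: r=15, s=-3, t=5   [160*(-3) + 99*(5) = 15]
q=1: r=8, s=5, t=-8   [160*(5) + 99*(-8) = 8]
q=1: r=7, s=-8, t=13   [160*(-8) + 99*(13) = 7]
q=1: r=1, s=13, t=-21   [160*(13) + 99*(-21) = 1]
q=7: r=0, s=-99, t=160   [160*(-99) + 99*(160) = 0]
GCD = 1 with t = -21, so 99*(-21) ≡ 1 (mod 160)
Inverse = -21 mod 160 = 139
Check: 99 * 139 = 13761 ≡ 1 (mod 160)

99^(-1) ≡ 139 (mod 160)


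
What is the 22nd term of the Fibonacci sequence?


Sequence: 1, 1, 2, 3, 5, 8, 13, 21, 34, 55, 89, 144, 233, 377, 610, 987, 1597, 2584, 4181, 6765, 10946, 17711
F(22) = 17711


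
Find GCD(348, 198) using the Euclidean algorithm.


348 = 1 * 198 + 150
198 = 1 * 150 + 48
150 = 3 * 48 + 6
48 = 8 * 6 + 0
GCD = 6


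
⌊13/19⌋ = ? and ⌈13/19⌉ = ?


13/19 = 0.6842
floor = 0
ceil = 1

floor = 0, ceil = 1


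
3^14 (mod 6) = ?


3^1 mod 6 = 3
3^2 mod 6 = 3
3^3 mod 6 = 3
3^4 mod 6 = 3
3^5 mod 6 = 3
3^6 mod 6 = 3
3^7 mod 6 = 3
3^8 mod 6 = 3
3^9 mod 6 = 3
3^10 mod 6 = 3
3^11 mod 6 = 3
3^12 mod 6 = 3
3^13 mod 6 = 3
3^14 mod 6 = 3


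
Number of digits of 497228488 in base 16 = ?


497228488 in base 16 = 1DA31AC8
Number of digits = 8

8 digits (base 16)


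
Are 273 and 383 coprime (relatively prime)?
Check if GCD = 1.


Euclidean algorithm:
383 = 1 * 273 + 110
273 = 2 * 110 + 53
110 = 2 * 53 + 4
53 = 13 * 4 + 1
4 = 4 * 1 + 0
GCD(273, 383) = 1

Yes, coprime (GCD = 1)


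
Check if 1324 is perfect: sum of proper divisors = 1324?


Proper divisors of 1324: 1, 2, 4, 331, 662
Sum = 1 + 2 + 4 + 331 + 662 = 1000

No, 1324 is not perfect (1000 ≠ 1324)


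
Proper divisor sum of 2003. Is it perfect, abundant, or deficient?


Proper divisors: 1
Sum = 1 = 1
1 < 2003 → deficient

s(2003) = 1 (deficient)


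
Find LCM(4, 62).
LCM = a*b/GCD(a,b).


GCD(4, 62) = 2
LCM = 4*62/2 = 248/2 = 124

LCM = 124


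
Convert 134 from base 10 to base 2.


134 (base 10) = 134 (decimal)
134 (decimal) = 10000110 (base 2)


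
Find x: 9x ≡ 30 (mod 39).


GCD(9, 39) = 3 divides 30
Divide: 3x ≡ 10 (mod 13)
x ≡ 12 (mod 13)


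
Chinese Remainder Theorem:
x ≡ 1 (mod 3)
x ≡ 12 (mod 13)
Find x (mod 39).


M = 3*13 = 39
M1 = M/3 = 13, M2 = M/13 = 3
M1^(-1) mod 3 = 1, M2^(-1) mod 13 = 9
x = 1*13*1 + 12*3*9 = 337
337 mod 39 = 25
Check: 25 mod 3 = 1 ✓, 25 mod 13 = 12 ✓

x ≡ 25 (mod 39)


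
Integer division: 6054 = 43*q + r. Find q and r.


6054 = 43 * 140 + 34
Check: 6020 + 34 = 6054

q = 140, r = 34


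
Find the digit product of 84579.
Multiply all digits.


8 × 4 × 5 × 7 × 9 = 10080


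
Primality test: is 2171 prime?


2171 / 13 = 167 (exact division)
2171 is NOT prime.

No, 2171 is not prime


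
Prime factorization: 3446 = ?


3446 / 2 = 1723
1723 / 1723 = 1
3446 = 2 × 1723


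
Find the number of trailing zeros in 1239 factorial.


floor(1239/5) = 247
floor(1239/25) = 49
floor(1239/125) = 9
floor(1239/625) = 1
Total = 306

306 trailing zeros


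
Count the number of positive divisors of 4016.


4016 = 2^4 × 251^1
d(4016) = (4+1) × (1+1) = 10

10 divisors


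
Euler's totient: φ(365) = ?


365 = 5 × 73
Prime factors: 5, 73
φ(365) = 365 × (1-1/5) × (1-1/73)
= 365 × 4/5 × 72/73 = 288

φ(365) = 288


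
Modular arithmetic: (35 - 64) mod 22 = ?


35 - 64 = -29
-29 mod 22 = 15


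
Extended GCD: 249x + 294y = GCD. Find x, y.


Tabular extended Euclidean (each row: r = 249*s + 294*t):
r=249, s=1, t=0
r=294, s=0, t=1
q=0: r=249, s=1, t=0   [249*(1) + 294*(0) = 249]
q=1: r=45, s=-1, t=1   [249*(-1) + 294*(1) = 45]
q=5: r=24, s=6, t=-5   [249*(6) + 294*(-5) = 24]
q=1: r=21, s=-7, t=6   [249*(-7) + 294*(6) = 21]
q=1: r=3, s=13, t=-11   [249*(13) + 294*(-11) = 3]
q=7: r=0, s=-98, t=83   [249*(-98) + 294*(83) = 0]
GCD = 3; from the row with r=3: x=13, y=-11
Check: 249*(13) + 294*(-11) = 3237 - 3234 = 3

GCD = 3, x = 13, y = -11


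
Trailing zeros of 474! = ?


floor(474/5) = 94
floor(474/25) = 18
floor(474/125) = 3
Total = 115

115 trailing zeros


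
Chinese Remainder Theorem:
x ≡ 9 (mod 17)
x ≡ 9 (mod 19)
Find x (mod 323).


M = 17*19 = 323
M1 = M/17 = 19, M2 = M/19 = 17
M1^(-1) mod 17 = 9, M2^(-1) mod 19 = 9
x = 9*19*9 + 9*17*9 = 2916
2916 mod 323 = 9
Check: 9 mod 17 = 9 ✓, 9 mod 19 = 9 ✓

x ≡ 9 (mod 323)


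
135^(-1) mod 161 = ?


Use the extended Euclidean algorithm on (161, 135); each row r = 161*s + 135*t:
r=161, s=1, t=0
r=135, s=0, t=1
q=1: r=26, s=1, t=-1   [161*(1) + 135*(-1) = 26]
q=5: r=5, s=-5, t=6   [161*(-5) + 135*(6) = 5]
q=5: r=1, s=26, t=-31   [161*(26) + 135*(-31) = 1]
q=5: r=0, s=-135, t=161   [161*(-135) + 135*(161) = 0]
GCD = 1 with t = -31, so 135*(-31) ≡ 1 (mod 161)
Inverse = -31 mod 161 = 130
Check: 135 * 130 = 17550 ≡ 1 (mod 161)

135^(-1) ≡ 130 (mod 161)


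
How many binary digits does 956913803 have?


956913803 in base 2 = 111001000010010101100010001011
Number of digits = 30

30 digits (base 2)


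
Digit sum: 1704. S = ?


1 + 7 + 0 + 4 = 12


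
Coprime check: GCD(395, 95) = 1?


Euclidean algorithm:
395 = 4 * 95 + 15
95 = 6 * 15 + 5
15 = 3 * 5 + 0
GCD(395, 95) = 5

No, not coprime (GCD = 5)


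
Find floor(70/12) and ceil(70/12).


70/12 = 5.8333
floor = 5
ceil = 6

floor = 5, ceil = 6


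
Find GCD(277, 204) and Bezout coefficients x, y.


Tabular extended Euclidean (each row: r = 277*s + 204*t):
r=277, s=1, t=0
r=204, s=0, t=1
q=1: r=73, s=1, t=-1   [277*(1) + 204*(-1) = 73]
q=2: r=58, s=-2, t=3   [277*(-2) + 204*(3) = 58]
q=1: r=15, s=3, t=-4   [277*(3) + 204*(-4) = 15]
q=3: r=13, s=-11, t=15   [277*(-11) + 204*(15) = 13]
q=1: r=2, s=14, t=-19   [277*(14) + 204*(-19) = 2]
q=6: r=1, s=-95, t=129   [277*(-95) + 204*(129) = 1]
q=2: r=0, s=204, t=-277   [277*(204) + 204*(-277) = 0]
GCD = 1; from the row with r=1: x=-95, y=129
Check: 277*(-95) + 204*(129) = -26315 + 26316 = 1

GCD = 1, x = -95, y = 129


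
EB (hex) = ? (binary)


EB (base 16) = 235 (decimal)
235 (decimal) = 11101011 (base 2)


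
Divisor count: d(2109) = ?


2109 = 3^1 × 19^1 × 37^1
d(2109) = (1+1) × (1+1) × (1+1) = 8

8 divisors


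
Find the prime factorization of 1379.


1379 / 7 = 197
197 / 197 = 1
1379 = 7 × 197


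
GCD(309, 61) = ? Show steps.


309 = 5 * 61 + 4
61 = 15 * 4 + 1
4 = 4 * 1 + 0
GCD = 1


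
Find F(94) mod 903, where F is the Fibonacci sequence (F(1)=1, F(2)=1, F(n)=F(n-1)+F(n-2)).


F(k) mod 903 for k=1..94:
1, 1, 2, 3, 5, 8, 13, 21, 34, 55, 89, 144, 233, 377, 610, 84, 694, 778, 569, 444, 110, 554, 664, 315, 76, 391, 467, 858, 422, 377, 799, 273, 169, 442, 611, 150, 761, 8, 769, 777, 643, 517, 257, 774, 128, 902, 127, 126, 253, 379, 632, 108, 740, 848, 685, 630, 412, 139, 551, 690, 338, 125, 463, 588, 148, 736, 884, 717, 698, 512, 307, 819, 223, 139, 362, 501, 863, 461, 421, 882, 400, 379, 779, 255, 131, 386, 517, 0, 517, 517, 131, 648, 779, 524
F(94) mod 903 = 524


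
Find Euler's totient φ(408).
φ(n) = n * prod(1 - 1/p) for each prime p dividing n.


408 = 2^3 × 3 × 17
Prime factors: 2, 3, 17
φ(408) = 408 × (1-1/2) × (1-1/3) × (1-1/17)
= 408 × 1/2 × 2/3 × 16/17 = 128

φ(408) = 128


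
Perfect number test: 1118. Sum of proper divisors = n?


Proper divisors of 1118: 1, 2, 13, 26, 43, 86, 559
Sum = 1 + 2 + 13 + 26 + 43 + 86 + 559 = 730

No, 1118 is not perfect (730 ≠ 1118)


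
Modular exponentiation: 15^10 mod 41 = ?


15^1 mod 41 = 15
15^2 mod 41 = 20
15^3 mod 41 = 13
15^4 mod 41 = 31
15^5 mod 41 = 14
15^6 mod 41 = 5
15^7 mod 41 = 34
15^8 mod 41 = 18
15^9 mod 41 = 24
15^10 mod 41 = 32


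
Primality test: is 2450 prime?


2450 / 2 = 1225 (exact division)
2450 is NOT prime.

No, 2450 is not prime


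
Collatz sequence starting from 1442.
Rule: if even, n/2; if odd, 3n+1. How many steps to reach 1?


1442 → 721 → 2164 → 1082 → 541 → 1624 → 812 → 406 → 203 → 610 → 305 → 916 → 458 → 229 → 688 → 344 → 172 → 86 → 43 → 130 → 65 → 196 → 98 → 49 → 148 → 74 → 37 → 112 → 56 → 28 → 14 → 7 → 22 → 11 → 34 → 17 → 52 → 26 → 13 → 40 → 20 → 10 → 5 → 16 → 8 → 4 → 2 → 1
Total steps = 47

47 steps


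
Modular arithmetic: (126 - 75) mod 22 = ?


126 - 75 = 51
51 mod 22 = 7


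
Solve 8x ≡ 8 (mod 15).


GCD(8, 15) = 1, unique solution
a^(-1) mod 15 = 2
x = 2 * 8 mod 15 = 1

x ≡ 1 (mod 15)


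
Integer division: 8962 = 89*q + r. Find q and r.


8962 = 89 * 100 + 62
Check: 8900 + 62 = 8962

q = 100, r = 62


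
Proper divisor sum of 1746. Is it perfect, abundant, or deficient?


Proper divisors: 1, 2, 3, 6, 9, 18, 97, 194, 291, 582, 873
Sum = 1 + 2 + 3 + 6 + 9 + 18 + 97 + 194 + 291 + 582 + 873 = 2076
2076 > 1746 → abundant

s(1746) = 2076 (abundant)


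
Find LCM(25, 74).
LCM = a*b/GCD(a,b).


GCD(25, 74) = 1
LCM = 25*74/1 = 1850/1 = 1850

LCM = 1850


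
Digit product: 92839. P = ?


9 × 2 × 8 × 3 × 9 = 3888


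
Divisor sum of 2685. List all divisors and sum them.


Divisors of 2685: 1, 3, 5, 15, 179, 537, 895, 2685
Sum = 1 + 3 + 5 + 15 + 179 + 537 + 895 + 2685 = 4320

σ(2685) = 4320


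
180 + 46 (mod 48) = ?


180 + 46 = 226
226 mod 48 = 34


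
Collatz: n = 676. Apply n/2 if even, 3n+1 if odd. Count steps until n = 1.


676 → 338 → 169 → 508 → 254 → 127 → 382 → 191 → 574 → 287 → 862 → 431 → 1294 → 647 → 1942 → 971 → 2914 → 1457 → 4372 → 2186 → 1093 → 3280 → 1640 → 820 → 410 → 205 → 616 → 308 → 154 → 77 → 232 → 116 → 58 → 29 → 88 → 44 → 22 → 11 → 34 → 17 → 52 → 26 → 13 → 40 → 20 → 10 → 5 → 16 → 8 → 4 → 2 → 1
Total steps = 51

51 steps


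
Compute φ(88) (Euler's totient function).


88 = 2^3 × 11
Prime factors: 2, 11
φ(88) = 88 × (1-1/2) × (1-1/11)
= 88 × 1/2 × 10/11 = 40

φ(88) = 40


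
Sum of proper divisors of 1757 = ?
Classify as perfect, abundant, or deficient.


Proper divisors: 1, 7, 251
Sum = 1 + 7 + 251 = 259
259 < 1757 → deficient

s(1757) = 259 (deficient)


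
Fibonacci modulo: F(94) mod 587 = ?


F(k) mod 587 for k=1..94:
1, 1, 2, 3, 5, 8, 13, 21, 34, 55, 89, 144, 233, 377, 23, 400, 423, 236, 72, 308, 380, 101, 481, 582, 476, 471, 360, 244, 17, 261, 278, 539, 230, 182, 412, 7, 419, 426, 258, 97, 355, 452, 220, 85, 305, 390, 108, 498, 19, 517, 536, 466, 415, 294, 122, 416, 538, 367, 318, 98, 416, 514, 343, 270, 26, 296, 322, 31, 353, 384, 150, 534, 97, 44, 141, 185, 326, 511, 250, 174, 424, 11, 435, 446, 294, 153, 447, 13, 460, 473, 346, 232, 578, 223
F(94) mod 587 = 223


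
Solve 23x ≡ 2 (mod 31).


GCD(23, 31) = 1, unique solution
a^(-1) mod 31 = 27
x = 27 * 2 mod 31 = 23

x ≡ 23 (mod 31)


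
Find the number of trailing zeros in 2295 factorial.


floor(2295/5) = 459
floor(2295/25) = 91
floor(2295/125) = 18
floor(2295/625) = 3
Total = 571

571 trailing zeros


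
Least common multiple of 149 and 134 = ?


GCD(149, 134) = 1
LCM = 149*134/1 = 19966/1 = 19966

LCM = 19966


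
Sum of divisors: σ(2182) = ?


Divisors of 2182: 1, 2, 1091, 2182
Sum = 1 + 2 + 1091 + 2182 = 3276

σ(2182) = 3276


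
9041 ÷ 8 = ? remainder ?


9041 = 8 * 1130 + 1
Check: 9040 + 1 = 9041

q = 1130, r = 1


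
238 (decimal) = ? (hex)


238 (base 10) = 238 (decimal)
238 (decimal) = EE (base 16)


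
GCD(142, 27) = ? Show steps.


142 = 5 * 27 + 7
27 = 3 * 7 + 6
7 = 1 * 6 + 1
6 = 6 * 1 + 0
GCD = 1


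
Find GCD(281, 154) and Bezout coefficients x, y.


Tabular extended Euclidean (each row: r = 281*s + 154*t):
r=281, s=1, t=0
r=154, s=0, t=1
q=1: r=127, s=1, t=-1   [281*(1) + 154*(-1) = 127]
q=1: r=27, s=-1, t=2   [281*(-1) + 154*(2) = 27]
q=4: r=19, s=5, t=-9   [281*(5) + 154*(-9) = 19]
q=1: r=8, s=-6, t=11   [281*(-6) + 154*(11) = 8]
q=2: r=3, s=17, t=-31   [281*(17) + 154*(-31) = 3]
q=2: r=2, s=-40, t=73   [281*(-40) + 154*(73) = 2]
q=1: r=1, s=57, t=-104   [281*(57) + 154*(-104) = 1]
q=2: r=0, s=-154, t=281   [281*(-154) + 154*(281) = 0]
GCD = 1; from the row with r=1: x=57, y=-104
Check: 281*(57) + 154*(-104) = 16017 - 16016 = 1

GCD = 1, x = 57, y = -104


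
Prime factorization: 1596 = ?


1596 / 2 = 798
798 / 2 = 399
399 / 3 = 133
133 / 7 = 19
19 / 19 = 1
1596 = 2^2 × 3 × 7 × 19


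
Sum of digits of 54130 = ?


5 + 4 + 1 + 3 + 0 = 13


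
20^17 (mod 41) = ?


20^1 mod 41 = 20
20^2 mod 41 = 31
20^3 mod 41 = 5
20^4 mod 41 = 18
20^5 mod 41 = 32
20^6 mod 41 = 25
20^7 mod 41 = 8
20^8 mod 41 = 37
20^9 mod 41 = 2
20^10 mod 41 = 40
20^11 mod 41 = 21
20^12 mod 41 = 10
20^13 mod 41 = 36
20^14 mod 41 = 23
20^15 mod 41 = 9
20^16 mod 41 = 16
20^17 mod 41 = 33


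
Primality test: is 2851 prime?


Check divisors up to sqrt(2851) = 53.3948
No divisors found.
2851 is prime.

Yes, 2851 is prime


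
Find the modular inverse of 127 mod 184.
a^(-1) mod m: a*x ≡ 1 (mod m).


Use the extended Euclidean algorithm on (184, 127); each row r = 184*s + 127*t:
r=184, s=1, t=0
r=127, s=0, t=1
q=1: r=57, s=1, t=-1   [184*(1) + 127*(-1) = 57]
q=2: r=13, s=-2, t=3   [184*(-2) + 127*(3) = 13]
q=4: r=5, s=9, t=-13   [184*(9) + 127*(-13) = 5]
q=2: r=3, s=-20, t=29   [184*(-20) + 127*(29) = 3]
q=1: r=2, s=29, t=-42   [184*(29) + 127*(-42) = 2]
q=1: r=1, s=-49, t=71   [184*(-49) + 127*(71) = 1]
q=2: r=0, s=127, t=-184   [184*(127) + 127*(-184) = 0]
GCD = 1 with t = 71, so 127*(71) ≡ 1 (mod 184)
Inverse = 71 mod 184 = 71
Check: 127 * 71 = 9017 ≡ 1 (mod 184)

127^(-1) ≡ 71 (mod 184)


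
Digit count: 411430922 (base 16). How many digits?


411430922 in base 16 = 1885F00A
Number of digits = 8

8 digits (base 16)


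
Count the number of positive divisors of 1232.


1232 = 2^4 × 7^1 × 11^1
d(1232) = (4+1) × (1+1) × (1+1) = 20

20 divisors


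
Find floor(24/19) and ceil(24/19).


24/19 = 1.2632
floor = 1
ceil = 2

floor = 1, ceil = 2


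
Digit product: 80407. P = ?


8 × 0 × 4 × 0 × 7 = 0


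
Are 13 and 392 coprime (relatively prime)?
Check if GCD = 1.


Euclidean algorithm:
392 = 30 * 13 + 2
13 = 6 * 2 + 1
2 = 2 * 1 + 0
GCD(13, 392) = 1

Yes, coprime (GCD = 1)


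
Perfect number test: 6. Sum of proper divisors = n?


Proper divisors of 6: 1, 2, 3
Sum = 1 + 2 + 3 = 6

Yes, 6 is perfect (6 = 6)


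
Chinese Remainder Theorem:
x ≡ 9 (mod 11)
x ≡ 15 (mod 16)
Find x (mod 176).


M = 11*16 = 176
M1 = M/11 = 16, M2 = M/16 = 11
M1^(-1) mod 11 = 9, M2^(-1) mod 16 = 3
x = 9*16*9 + 15*11*3 = 1791
1791 mod 176 = 31
Check: 31 mod 11 = 9 ✓, 31 mod 16 = 15 ✓

x ≡ 31 (mod 176)


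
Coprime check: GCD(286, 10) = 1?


Euclidean algorithm:
286 = 28 * 10 + 6
10 = 1 * 6 + 4
6 = 1 * 4 + 2
4 = 2 * 2 + 0
GCD(286, 10) = 2

No, not coprime (GCD = 2)


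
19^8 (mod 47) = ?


19^1 mod 47 = 19
19^2 mod 47 = 32
19^3 mod 47 = 44
19^4 mod 47 = 37
19^5 mod 47 = 45
19^6 mod 47 = 9
19^7 mod 47 = 30
19^8 mod 47 = 6


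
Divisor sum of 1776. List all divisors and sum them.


Divisors of 1776: 1, 2, 3, 4, 6, 8, 12, 16, 24, 37, 48, 74, 111, 148, 222, 296, 444, 592, 888, 1776
Sum = 1 + 2 + 3 + 4 + 6 + 8 + 12 + 16 + 24 + 37 + 48 + 74 + 111 + 148 + 222 + 296 + 444 + 592 + 888 + 1776 = 4712

σ(1776) = 4712


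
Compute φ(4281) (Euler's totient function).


4281 = 3 × 1427
Prime factors: 3, 1427
φ(4281) = 4281 × (1-1/3) × (1-1/1427)
= 4281 × 2/3 × 1426/1427 = 2852

φ(4281) = 2852


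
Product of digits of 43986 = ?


4 × 3 × 9 × 8 × 6 = 5184


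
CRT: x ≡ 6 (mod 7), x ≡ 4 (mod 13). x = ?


M = 7*13 = 91
M1 = M/7 = 13, M2 = M/13 = 7
M1^(-1) mod 7 = 6, M2^(-1) mod 13 = 2
x = 6*13*6 + 4*7*2 = 524
524 mod 91 = 69
Check: 69 mod 7 = 6 ✓, 69 mod 13 = 4 ✓

x ≡ 69 (mod 91)


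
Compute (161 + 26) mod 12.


161 + 26 = 187
187 mod 12 = 7


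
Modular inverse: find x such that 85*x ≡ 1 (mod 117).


Use the extended Euclidean algorithm on (117, 85); each row r = 117*s + 85*t:
r=117, s=1, t=0
r=85, s=0, t=1
q=1: r=32, s=1, t=-1   [117*(1) + 85*(-1) = 32]
q=2: r=21, s=-2, t=3   [117*(-2) + 85*(3) = 21]
q=1: r=11, s=3, t=-4   [117*(3) + 85*(-4) = 11]
q=1: r=10, s=-5, t=7   [117*(-5) + 85*(7) = 10]
q=1: r=1, s=8, t=-11   [117*(8) + 85*(-11) = 1]
q=10: r=0, s=-85, t=117   [117*(-85) + 85*(117) = 0]
GCD = 1 with t = -11, so 85*(-11) ≡ 1 (mod 117)
Inverse = -11 mod 117 = 106
Check: 85 * 106 = 9010 ≡ 1 (mod 117)

85^(-1) ≡ 106 (mod 117)


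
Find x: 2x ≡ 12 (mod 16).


GCD(2, 16) = 2 divides 12
Divide: 1x ≡ 6 (mod 8)
x ≡ 6 (mod 8)


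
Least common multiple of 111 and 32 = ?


GCD(111, 32) = 1
LCM = 111*32/1 = 3552/1 = 3552

LCM = 3552


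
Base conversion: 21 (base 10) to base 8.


21 (base 10) = 21 (decimal)
21 (decimal) = 25 (base 8)


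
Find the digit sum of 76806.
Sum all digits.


7 + 6 + 8 + 0 + 6 = 27


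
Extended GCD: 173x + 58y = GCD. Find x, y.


Tabular extended Euclidean (each row: r = 173*s + 58*t):
r=173, s=1, t=0
r=58, s=0, t=1
q=2: r=57, s=1, t=-2   [173*(1) + 58*(-2) = 57]
q=1: r=1, s=-1, t=3   [173*(-1) + 58*(3) = 1]
q=57: r=0, s=58, t=-173   [173*(58) + 58*(-173) = 0]
GCD = 1; from the row with r=1: x=-1, y=3
Check: 173*(-1) + 58*(3) = -173 + 174 = 1

GCD = 1, x = -1, y = 3


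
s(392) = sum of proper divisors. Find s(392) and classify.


Proper divisors: 1, 2, 4, 7, 8, 14, 28, 49, 56, 98, 196
Sum = 1 + 2 + 4 + 7 + 8 + 14 + 28 + 49 + 56 + 98 + 196 = 463
463 > 392 → abundant

s(392) = 463 (abundant)


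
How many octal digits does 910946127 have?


910946127 in base 8 = 6622767517
Number of digits = 10

10 digits (base 8)


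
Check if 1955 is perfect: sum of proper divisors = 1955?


Proper divisors of 1955: 1, 5, 17, 23, 85, 115, 391
Sum = 1 + 5 + 17 + 23 + 85 + 115 + 391 = 637

No, 1955 is not perfect (637 ≠ 1955)


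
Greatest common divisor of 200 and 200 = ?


200 = 1 * 200 + 0
GCD = 200


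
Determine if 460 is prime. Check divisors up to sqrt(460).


460 / 2 = 230 (exact division)
460 is NOT prime.

No, 460 is not prime


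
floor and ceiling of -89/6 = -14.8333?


-89/6 = -14.8333
floor = -15
ceil = -14

floor = -15, ceil = -14


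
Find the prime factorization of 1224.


1224 / 2 = 612
612 / 2 = 306
306 / 2 = 153
153 / 3 = 51
51 / 3 = 17
17 / 17 = 1
1224 = 2^3 × 3^2 × 17


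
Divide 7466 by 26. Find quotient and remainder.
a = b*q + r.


7466 = 26 * 287 + 4
Check: 7462 + 4 = 7466

q = 287, r = 4


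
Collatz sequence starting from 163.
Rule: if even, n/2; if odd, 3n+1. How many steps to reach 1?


163 → 490 → 245 → 736 → 368 → 184 → 92 → 46 → 23 → 70 → 35 → 106 → 53 → 160 → 80 → 40 → 20 → 10 → 5 → 16 → 8 → 4 → 2 → 1
Total steps = 23

23 steps


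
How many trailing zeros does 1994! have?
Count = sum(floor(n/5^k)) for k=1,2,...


floor(1994/5) = 398
floor(1994/25) = 79
floor(1994/125) = 15
floor(1994/625) = 3
Total = 495

495 trailing zeros


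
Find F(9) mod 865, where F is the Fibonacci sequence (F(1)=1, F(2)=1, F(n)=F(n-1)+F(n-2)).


F(k) mod 865 for k=1..9:
1, 1, 2, 3, 5, 8, 13, 21, 34
F(9) mod 865 = 34


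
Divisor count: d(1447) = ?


1447 = 1447^1
d(1447) = (1+1) = 2

2 divisors


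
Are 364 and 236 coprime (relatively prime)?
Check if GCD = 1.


Euclidean algorithm:
364 = 1 * 236 + 128
236 = 1 * 128 + 108
128 = 1 * 108 + 20
108 = 5 * 20 + 8
20 = 2 * 8 + 4
8 = 2 * 4 + 0
GCD(364, 236) = 4

No, not coprime (GCD = 4)


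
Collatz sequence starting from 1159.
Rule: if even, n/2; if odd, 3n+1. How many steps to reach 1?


1159 → 3478 → 1739 → 5218 → 2609 → 7828 → 3914 → 1957 → 5872 → 2936 → 1468 → 734 → 367 → 1102 → 551 → 1654 → 827 → 2482 → 1241 → 3724 → 1862 → 931 → 2794 → 1397 → 4192 → 2096 → 1048 → 524 → 262 → 131 → 394 → 197 → 592 → 296 → 148 → 74 → 37 → 112 → 56 → 28 → 14 → 7 → 22 → 11 → 34 → 17 → 52 → 26 → 13 → 40 → 20 → 10 → 5 → 16 → 8 → 4 → 2 → 1
Total steps = 57

57 steps


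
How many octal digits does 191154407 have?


191154407 in base 8 = 1331144347
Number of digits = 10

10 digits (base 8)


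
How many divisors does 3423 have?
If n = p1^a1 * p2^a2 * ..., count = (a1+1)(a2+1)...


3423 = 3^1 × 7^1 × 163^1
d(3423) = (1+1) × (1+1) × (1+1) = 8

8 divisors


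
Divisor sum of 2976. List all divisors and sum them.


Divisors of 2976: 1, 2, 3, 4, 6, 8, 12, 16, 24, 31, 32, 48, 62, 93, 96, 124, 186, 248, 372, 496, 744, 992, 1488, 2976
Sum = 1 + 2 + 3 + 4 + 6 + 8 + 12 + 16 + 24 + 31 + 32 + 48 + 62 + 93 + 96 + 124 + 186 + 248 + 372 + 496 + 744 + 992 + 1488 + 2976 = 8064

σ(2976) = 8064


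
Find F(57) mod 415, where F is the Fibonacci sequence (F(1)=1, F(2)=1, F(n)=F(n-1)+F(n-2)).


F(k) mod 415 for k=1..57:
1, 1, 2, 3, 5, 8, 13, 21, 34, 55, 89, 144, 233, 377, 195, 157, 352, 94, 31, 125, 156, 281, 22, 303, 325, 213, 123, 336, 44, 380, 9, 389, 398, 372, 355, 312, 252, 149, 401, 135, 121, 256, 377, 218, 180, 398, 163, 146, 309, 40, 349, 389, 323, 297, 205, 87, 292
F(57) mod 415 = 292


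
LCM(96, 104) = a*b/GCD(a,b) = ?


GCD(96, 104) = 8
LCM = 96*104/8 = 9984/8 = 1248

LCM = 1248


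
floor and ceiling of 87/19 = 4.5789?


87/19 = 4.5789
floor = 4
ceil = 5

floor = 4, ceil = 5


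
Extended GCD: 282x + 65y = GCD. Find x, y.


Tabular extended Euclidean (each row: r = 282*s + 65*t):
r=282, s=1, t=0
r=65, s=0, t=1
q=4: r=22, s=1, t=-4   [282*(1) + 65*(-4) = 22]
q=2: r=21, s=-2, t=9   [282*(-2) + 65*(9) = 21]
q=1: r=1, s=3, t=-13   [282*(3) + 65*(-13) = 1]
q=21: r=0, s=-65, t=282   [282*(-65) + 65*(282) = 0]
GCD = 1; from the row with r=1: x=3, y=-13
Check: 282*(3) + 65*(-13) = 846 - 845 = 1

GCD = 1, x = 3, y = -13


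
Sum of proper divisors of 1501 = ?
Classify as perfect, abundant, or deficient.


Proper divisors: 1, 19, 79
Sum = 1 + 19 + 79 = 99
99 < 1501 → deficient

s(1501) = 99 (deficient)


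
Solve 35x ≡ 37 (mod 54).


GCD(35, 54) = 1, unique solution
a^(-1) mod 54 = 17
x = 17 * 37 mod 54 = 35

x ≡ 35 (mod 54)


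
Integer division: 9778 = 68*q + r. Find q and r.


9778 = 68 * 143 + 54
Check: 9724 + 54 = 9778

q = 143, r = 54


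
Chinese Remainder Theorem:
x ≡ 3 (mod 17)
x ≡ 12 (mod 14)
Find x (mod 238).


M = 17*14 = 238
M1 = M/17 = 14, M2 = M/14 = 17
M1^(-1) mod 17 = 11, M2^(-1) mod 14 = 5
x = 3*14*11 + 12*17*5 = 1482
1482 mod 238 = 54
Check: 54 mod 17 = 3 ✓, 54 mod 14 = 12 ✓

x ≡ 54 (mod 238)


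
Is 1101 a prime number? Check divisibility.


1101 / 3 = 367 (exact division)
1101 is NOT prime.

No, 1101 is not prime


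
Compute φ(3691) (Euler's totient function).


3691 = 3691
Prime factors: 3691
φ(3691) = 3691 × (1-1/3691)
= 3691 × 3690/3691 = 3690

φ(3691) = 3690


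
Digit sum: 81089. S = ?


8 + 1 + 0 + 8 + 9 = 26


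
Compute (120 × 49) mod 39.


120 × 49 = 5880
5880 mod 39 = 30


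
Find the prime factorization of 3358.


3358 / 2 = 1679
1679 / 23 = 73
73 / 73 = 1
3358 = 2 × 23 × 73


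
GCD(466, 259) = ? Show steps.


466 = 1 * 259 + 207
259 = 1 * 207 + 52
207 = 3 * 52 + 51
52 = 1 * 51 + 1
51 = 51 * 1 + 0
GCD = 1


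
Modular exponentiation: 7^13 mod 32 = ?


7^1 mod 32 = 7
7^2 mod 32 = 17
7^3 mod 32 = 23
7^4 mod 32 = 1
7^5 mod 32 = 7
7^6 mod 32 = 17
7^7 mod 32 = 23
7^8 mod 32 = 1
7^9 mod 32 = 7
7^10 mod 32 = 17
7^11 mod 32 = 23
7^12 mod 32 = 1
7^13 mod 32 = 7


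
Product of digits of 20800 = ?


2 × 0 × 8 × 0 × 0 = 0


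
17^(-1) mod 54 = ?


Use the extended Euclidean algorithm on (54, 17); each row r = 54*s + 17*t:
r=54, s=1, t=0
r=17, s=0, t=1
q=3: r=3, s=1, t=-3   [54*(1) + 17*(-3) = 3]
q=5: r=2, s=-5, t=16   [54*(-5) + 17*(16) = 2]
q=1: r=1, s=6, t=-19   [54*(6) + 17*(-19) = 1]
q=2: r=0, s=-17, t=54   [54*(-17) + 17*(54) = 0]
GCD = 1 with t = -19, so 17*(-19) ≡ 1 (mod 54)
Inverse = -19 mod 54 = 35
Check: 17 * 35 = 595 ≡ 1 (mod 54)

17^(-1) ≡ 35 (mod 54)


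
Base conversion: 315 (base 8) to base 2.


315 (base 8) = 205 (decimal)
205 (decimal) = 11001101 (base 2)


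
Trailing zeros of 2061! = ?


floor(2061/5) = 412
floor(2061/25) = 82
floor(2061/125) = 16
floor(2061/625) = 3
Total = 513

513 trailing zeros


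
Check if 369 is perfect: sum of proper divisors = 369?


Proper divisors of 369: 1, 3, 9, 41, 123
Sum = 1 + 3 + 9 + 41 + 123 = 177

No, 369 is not perfect (177 ≠ 369)


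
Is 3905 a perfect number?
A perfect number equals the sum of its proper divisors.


Proper divisors of 3905: 1, 5, 11, 55, 71, 355, 781
Sum = 1 + 5 + 11 + 55 + 71 + 355 + 781 = 1279

No, 3905 is not perfect (1279 ≠ 3905)


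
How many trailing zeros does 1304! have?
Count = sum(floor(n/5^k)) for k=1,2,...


floor(1304/5) = 260
floor(1304/25) = 52
floor(1304/125) = 10
floor(1304/625) = 2
Total = 324

324 trailing zeros


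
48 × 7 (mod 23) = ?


48 × 7 = 336
336 mod 23 = 14


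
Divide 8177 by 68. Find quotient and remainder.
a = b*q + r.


8177 = 68 * 120 + 17
Check: 8160 + 17 = 8177

q = 120, r = 17


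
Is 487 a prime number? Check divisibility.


Check divisors up to sqrt(487) = 22.0681
No divisors found.
487 is prime.

Yes, 487 is prime


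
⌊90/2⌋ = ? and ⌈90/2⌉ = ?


90/2 = 45.0000
floor = 45
ceil = 45

floor = 45, ceil = 45


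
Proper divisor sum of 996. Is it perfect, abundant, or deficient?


Proper divisors: 1, 2, 3, 4, 6, 12, 83, 166, 249, 332, 498
Sum = 1 + 2 + 3 + 4 + 6 + 12 + 83 + 166 + 249 + 332 + 498 = 1356
1356 > 996 → abundant

s(996) = 1356 (abundant)


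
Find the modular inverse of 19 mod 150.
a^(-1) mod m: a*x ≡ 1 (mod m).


Use the extended Euclidean algorithm on (150, 19); each row r = 150*s + 19*t:
r=150, s=1, t=0
r=19, s=0, t=1
q=7: r=17, s=1, t=-7   [150*(1) + 19*(-7) = 17]
q=1: r=2, s=-1, t=8   [150*(-1) + 19*(8) = 2]
q=8: r=1, s=9, t=-71   [150*(9) + 19*(-71) = 1]
q=2: r=0, s=-19, t=150   [150*(-19) + 19*(150) = 0]
GCD = 1 with t = -71, so 19*(-71) ≡ 1 (mod 150)
Inverse = -71 mod 150 = 79
Check: 19 * 79 = 1501 ≡ 1 (mod 150)

19^(-1) ≡ 79 (mod 150)


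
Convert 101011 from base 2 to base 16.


101011 (base 2) = 43 (decimal)
43 (decimal) = 2B (base 16)


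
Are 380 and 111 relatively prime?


Euclidean algorithm:
380 = 3 * 111 + 47
111 = 2 * 47 + 17
47 = 2 * 17 + 13
17 = 1 * 13 + 4
13 = 3 * 4 + 1
4 = 4 * 1 + 0
GCD(380, 111) = 1

Yes, coprime (GCD = 1)


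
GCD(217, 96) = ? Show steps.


217 = 2 * 96 + 25
96 = 3 * 25 + 21
25 = 1 * 21 + 4
21 = 5 * 4 + 1
4 = 4 * 1 + 0
GCD = 1


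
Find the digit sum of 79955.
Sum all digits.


7 + 9 + 9 + 5 + 5 = 35


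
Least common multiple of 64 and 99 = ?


GCD(64, 99) = 1
LCM = 64*99/1 = 6336/1 = 6336

LCM = 6336


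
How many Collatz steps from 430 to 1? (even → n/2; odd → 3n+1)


430 → 215 → 646 → 323 → 970 → 485 → 1456 → 728 → 364 → 182 → 91 → 274 → 137 → 412 → 206 → 103 → 310 → 155 → 466 → 233 → 700 → 350 → 175 → 526 → 263 → 790 → 395 → 1186 → 593 → 1780 → 890 → 445 → 1336 → 668 → 334 → 167 → 502 → 251 → 754 → 377 → 1132 → 566 → 283 → 850 → 425 → 1276 → 638 → 319 → 958 → 479 → 1438 → 719 → 2158 → 1079 → 3238 → 1619 → 4858 → 2429 → 7288 → 3644 → 1822 → 911 → 2734 → 1367 → 4102 → 2051 → 6154 → 3077 → 9232 → 4616 → 2308 → 1154 → 577 → 1732 → 866 → 433 → 1300 → 650 → 325 → 976 → 488 → 244 → 122 → 61 → 184 → 92 → 46 → 23 → 70 → 35 → 106 → 53 → 160 → 80 → 40 → 20 → 10 → 5 → 16 → 8 → 4 → 2 → 1
Total steps = 102

102 steps


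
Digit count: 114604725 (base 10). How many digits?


114604725 has 9 digits in base 10
floor(log10(114604725)) + 1 = floor(8.0592) + 1 = 9

9 digits (base 10)


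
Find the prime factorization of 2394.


2394 / 2 = 1197
1197 / 3 = 399
399 / 3 = 133
133 / 7 = 19
19 / 19 = 1
2394 = 2 × 3^2 × 7 × 19


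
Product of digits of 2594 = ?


2 × 5 × 9 × 4 = 360


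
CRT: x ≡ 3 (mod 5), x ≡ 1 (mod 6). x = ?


M = 5*6 = 30
M1 = M/5 = 6, M2 = M/6 = 5
M1^(-1) mod 5 = 1, M2^(-1) mod 6 = 5
x = 3*6*1 + 1*5*5 = 43
43 mod 30 = 13
Check: 13 mod 5 = 3 ✓, 13 mod 6 = 1 ✓

x ≡ 13 (mod 30)


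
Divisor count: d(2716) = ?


2716 = 2^2 × 7^1 × 97^1
d(2716) = (2+1) × (1+1) × (1+1) = 12

12 divisors


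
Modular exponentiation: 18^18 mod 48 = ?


18^1 mod 48 = 18
18^2 mod 48 = 36
18^3 mod 48 = 24
18^4 mod 48 = 0
18^5 mod 48 = 0
18^6 mod 48 = 0
18^7 mod 48 = 0
18^8 mod 48 = 0
18^9 mod 48 = 0
18^10 mod 48 = 0
18^11 mod 48 = 0
18^12 mod 48 = 0
18^13 mod 48 = 0
18^14 mod 48 = 0
18^15 mod 48 = 0
18^16 mod 48 = 0
18^17 mod 48 = 0
18^18 mod 48 = 0


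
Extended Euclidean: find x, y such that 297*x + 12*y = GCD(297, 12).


Tabular extended Euclidean (each row: r = 297*s + 12*t):
r=297, s=1, t=0
r=12, s=0, t=1
q=24: r=9, s=1, t=-24   [297*(1) + 12*(-24) = 9]
q=1: r=3, s=-1, t=25   [297*(-1) + 12*(25) = 3]
q=3: r=0, s=4, t=-99   [297*(4) + 12*(-99) = 0]
GCD = 3; from the row with r=3: x=-1, y=25
Check: 297*(-1) + 12*(25) = -297 + 300 = 3

GCD = 3, x = -1, y = 25


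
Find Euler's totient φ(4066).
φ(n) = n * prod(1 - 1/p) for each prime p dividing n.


4066 = 2 × 19 × 107
Prime factors: 2, 19, 107
φ(4066) = 4066 × (1-1/2) × (1-1/19) × (1-1/107)
= 4066 × 1/2 × 18/19 × 106/107 = 1908

φ(4066) = 1908


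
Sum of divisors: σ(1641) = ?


Divisors of 1641: 1, 3, 547, 1641
Sum = 1 + 3 + 547 + 1641 = 2192

σ(1641) = 2192


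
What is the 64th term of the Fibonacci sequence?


Sequence: 1, 1, 2, 3, 5, 8, 13, 21, 34, 55, 89, 144, 233, 377, 610, 987, 1597, 2584, 4181, 6765, 10946, 17711, 28657, 46368, 75025, 121393, 196418, 317811, 514229, 832040, 1346269, 2178309, 3524578, 5702887, 9227465, 14930352, 24157817, 39088169, 63245986, 102334155, 165580141, 267914296, 433494437, 701408733, 1134903170, 1836311903, 2971215073, 4807526976, 7778742049, 12586269025, 20365011074, 32951280099, 53316291173, 86267571272, 139583862445, 225851433717, 365435296162, 591286729879, 956722026041, 1548008755920, 2504730781961, 4052739537881, 6557470319842, 10610209857723
F(64) = 10610209857723


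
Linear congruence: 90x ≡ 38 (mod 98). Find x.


GCD(90, 98) = 2 divides 38
Divide: 45x ≡ 19 (mod 49)
x ≡ 32 (mod 49)


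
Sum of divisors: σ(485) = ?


Divisors of 485: 1, 5, 97, 485
Sum = 1 + 5 + 97 + 485 = 588

σ(485) = 588


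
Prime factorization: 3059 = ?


3059 / 7 = 437
437 / 19 = 23
23 / 23 = 1
3059 = 7 × 19 × 23


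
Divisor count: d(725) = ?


725 = 5^2 × 29^1
d(725) = (2+1) × (1+1) = 6

6 divisors


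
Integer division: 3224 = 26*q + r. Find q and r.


3224 = 26 * 124 + 0
Check: 3224 + 0 = 3224

q = 124, r = 0


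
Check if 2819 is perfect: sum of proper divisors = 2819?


Proper divisors of 2819: 1
Sum = 1 = 1

No, 2819 is not perfect (1 ≠ 2819)


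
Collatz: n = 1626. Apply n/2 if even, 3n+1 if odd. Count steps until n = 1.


1626 → 813 → 2440 → 1220 → 610 → 305 → 916 → 458 → 229 → 688 → 344 → 172 → 86 → 43 → 130 → 65 → 196 → 98 → 49 → 148 → 74 → 37 → 112 → 56 → 28 → 14 → 7 → 22 → 11 → 34 → 17 → 52 → 26 → 13 → 40 → 20 → 10 → 5 → 16 → 8 → 4 → 2 → 1
Total steps = 42

42 steps


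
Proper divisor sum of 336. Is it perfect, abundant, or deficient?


Proper divisors: 1, 2, 3, 4, 6, 7, 8, 12, 14, 16, 21, 24, 28, 42, 48, 56, 84, 112, 168
Sum = 1 + 2 + 3 + 4 + 6 + 7 + 8 + 12 + 14 + 16 + 21 + 24 + 28 + 42 + 48 + 56 + 84 + 112 + 168 = 656
656 > 336 → abundant

s(336) = 656 (abundant)


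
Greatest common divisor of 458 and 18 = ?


458 = 25 * 18 + 8
18 = 2 * 8 + 2
8 = 4 * 2 + 0
GCD = 2


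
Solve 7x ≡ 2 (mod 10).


GCD(7, 10) = 1, unique solution
a^(-1) mod 10 = 3
x = 3 * 2 mod 10 = 6

x ≡ 6 (mod 10)


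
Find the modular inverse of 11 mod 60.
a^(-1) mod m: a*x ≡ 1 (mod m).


Use the extended Euclidean algorithm on (60, 11); each row r = 60*s + 11*t:
r=60, s=1, t=0
r=11, s=0, t=1
q=5: r=5, s=1, t=-5   [60*(1) + 11*(-5) = 5]
q=2: r=1, s=-2, t=11   [60*(-2) + 11*(11) = 1]
q=5: r=0, s=11, t=-60   [60*(11) + 11*(-60) = 0]
GCD = 1 with t = 11, so 11*(11) ≡ 1 (mod 60)
Inverse = 11 mod 60 = 11
Check: 11 * 11 = 121 ≡ 1 (mod 60)

11^(-1) ≡ 11 (mod 60)


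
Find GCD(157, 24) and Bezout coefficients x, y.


Tabular extended Euclidean (each row: r = 157*s + 24*t):
r=157, s=1, t=0
r=24, s=0, t=1
q=6: r=13, s=1, t=-6   [157*(1) + 24*(-6) = 13]
q=1: r=11, s=-1, t=7   [157*(-1) + 24*(7) = 11]
q=1: r=2, s=2, t=-13   [157*(2) + 24*(-13) = 2]
q=5: r=1, s=-11, t=72   [157*(-11) + 24*(72) = 1]
q=2: r=0, s=24, t=-157   [157*(24) + 24*(-157) = 0]
GCD = 1; from the row with r=1: x=-11, y=72
Check: 157*(-11) + 24*(72) = -1727 + 1728 = 1

GCD = 1, x = -11, y = 72


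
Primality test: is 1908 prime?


1908 / 2 = 954 (exact division)
1908 is NOT prime.

No, 1908 is not prime


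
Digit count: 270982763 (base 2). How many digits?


270982763 in base 2 = 10000001001101101111001101011
Number of digits = 29

29 digits (base 2)


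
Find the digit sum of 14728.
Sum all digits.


1 + 4 + 7 + 2 + 8 = 22


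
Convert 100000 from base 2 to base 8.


100000 (base 2) = 32 (decimal)
32 (decimal) = 40 (base 8)


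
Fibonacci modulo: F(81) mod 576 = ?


F(k) mod 576 for k=1..81:
1, 1, 2, 3, 5, 8, 13, 21, 34, 55, 89, 144, 233, 377, 34, 411, 445, 280, 149, 429, 2, 431, 433, 288, 145, 433, 2, 435, 437, 296, 157, 453, 34, 487, 521, 432, 377, 233, 34, 267, 301, 568, 293, 285, 2, 287, 289, 0, 289, 289, 2, 291, 293, 8, 301, 309, 34, 343, 377, 144, 521, 89, 34, 123, 157, 280, 437, 141, 2, 143, 145, 288, 433, 145, 2, 147, 149, 296, 445, 165, 34
F(81) mod 576 = 34
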